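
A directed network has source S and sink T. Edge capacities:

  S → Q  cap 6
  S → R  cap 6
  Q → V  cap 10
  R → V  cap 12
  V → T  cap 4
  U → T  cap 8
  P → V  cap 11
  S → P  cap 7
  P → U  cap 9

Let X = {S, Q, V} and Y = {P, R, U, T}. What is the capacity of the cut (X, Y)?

17

Edges leaving {S, Q, V}: S→P (7), S→R (6), V→T (4).
Cut capacity = 7 + 6 + 4 = 17.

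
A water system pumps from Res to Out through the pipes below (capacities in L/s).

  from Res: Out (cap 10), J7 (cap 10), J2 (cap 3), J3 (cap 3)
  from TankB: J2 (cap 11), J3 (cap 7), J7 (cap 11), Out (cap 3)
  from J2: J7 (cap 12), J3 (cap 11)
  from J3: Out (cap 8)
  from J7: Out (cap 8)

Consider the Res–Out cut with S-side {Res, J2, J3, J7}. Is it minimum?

No — its capacity is 26, but the minimum cut has capacity 24.

Given cut capacity: 10 + 8 + 8 = 26.
Augment Res→Out: bottleneck 10, flow now 10.
Augment Res→J3→Out: bottleneck 3, flow now 13.
Augment Res→J7→Out: bottleneck 8, flow now 21.
Augment Res→J2→J3→Out: bottleneck 3, flow now 24.
No augmenting path remains; maximum flow = 24.
In the residual graph, reachable from Res: {Res, J7}.
Min-cut edges: Res→J2 (3), Res→J3 (3), Res→Out (10), J7→Out (8); capacity 3 + 3 + 10 + 8 = 24.
Cut capacity 26 exceeds the max flow 24, so it is not minimum.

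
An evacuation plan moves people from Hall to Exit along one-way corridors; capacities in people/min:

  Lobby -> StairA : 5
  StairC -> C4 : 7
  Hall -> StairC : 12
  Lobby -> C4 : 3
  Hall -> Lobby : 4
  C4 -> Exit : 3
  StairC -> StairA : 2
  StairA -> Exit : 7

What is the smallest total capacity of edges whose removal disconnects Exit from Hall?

9

Augment Hall→StairC→StairA→Exit: bottleneck 2, flow now 2.
Augment Hall→StairC→C4→Exit: bottleneck 3, flow now 5.
Augment Hall→Lobby→StairA→Exit: bottleneck 4, flow now 9.
No augmenting path remains; maximum flow = 9.
By max-flow min-cut, the minimum cut capacity equals the max flow.
In the residual graph, reachable from Hall: {Hall, StairC, C4}.
Min-cut edges: Hall→Lobby (4), StairC→StairA (2), C4→Exit (3); capacity 4 + 2 + 3 = 9.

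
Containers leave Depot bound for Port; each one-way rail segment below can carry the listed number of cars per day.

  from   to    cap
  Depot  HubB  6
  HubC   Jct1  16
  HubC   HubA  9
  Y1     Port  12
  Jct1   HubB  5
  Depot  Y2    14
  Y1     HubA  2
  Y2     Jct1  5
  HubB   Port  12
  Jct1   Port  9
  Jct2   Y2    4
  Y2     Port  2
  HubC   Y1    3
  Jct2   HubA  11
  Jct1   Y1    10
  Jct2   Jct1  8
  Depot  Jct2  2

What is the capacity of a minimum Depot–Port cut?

15

Augment Depot→Y2→Port: bottleneck 2, flow now 2.
Augment Depot→HubB→Port: bottleneck 6, flow now 8.
Augment Depot→Jct2→Jct1→Port: bottleneck 2, flow now 10.
Augment Depot→Y2→Jct1→Port: bottleneck 5, flow now 15.
No augmenting path remains; maximum flow = 15.
By max-flow min-cut, the minimum cut capacity equals the max flow.
In the residual graph, reachable from Depot: {Depot, Y2}.
Min-cut edges: Depot→Jct2 (2), Depot→HubB (6), Y2→Jct1 (5), Y2→Port (2); capacity 2 + 6 + 5 + 2 = 15.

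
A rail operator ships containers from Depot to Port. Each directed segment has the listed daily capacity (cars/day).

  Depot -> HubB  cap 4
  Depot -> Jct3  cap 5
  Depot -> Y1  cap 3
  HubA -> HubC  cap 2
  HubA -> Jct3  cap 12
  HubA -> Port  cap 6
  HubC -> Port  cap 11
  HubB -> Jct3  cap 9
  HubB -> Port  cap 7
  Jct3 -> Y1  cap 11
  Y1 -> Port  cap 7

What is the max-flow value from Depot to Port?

Augment Depot→HubB→Port: bottleneck 4, flow now 4.
Augment Depot→Y1→Port: bottleneck 3, flow now 7.
Augment Depot→Jct3→Y1→Port: bottleneck 4, flow now 11.
No augmenting path remains; maximum flow = 11.
In the residual graph, reachable from Depot: {Depot, Jct3, Y1}.
Min-cut edges: Depot→HubB (4), Y1→Port (7); capacity 4 + 7 = 11.
This cut is saturated, so no flow can exceed 11.

11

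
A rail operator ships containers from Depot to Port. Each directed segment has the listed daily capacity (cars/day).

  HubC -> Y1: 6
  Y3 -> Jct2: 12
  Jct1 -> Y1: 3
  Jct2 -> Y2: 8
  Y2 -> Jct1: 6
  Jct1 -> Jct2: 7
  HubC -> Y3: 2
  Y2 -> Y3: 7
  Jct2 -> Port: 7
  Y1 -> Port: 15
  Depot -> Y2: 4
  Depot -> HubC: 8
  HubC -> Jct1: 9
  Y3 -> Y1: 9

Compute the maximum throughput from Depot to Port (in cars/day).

12

Augment Depot→HubC→Y1→Port: bottleneck 6, flow now 6.
Augment Depot→Y2→Jct1→Y1→Port: bottleneck 3, flow now 9.
Augment Depot→Y2→Jct1→Jct2→Port: bottleneck 1, flow now 10.
Augment Depot→HubC→Jct1→Jct2→Port: bottleneck 2, flow now 12.
No augmenting path remains; maximum flow = 12.
In the residual graph, reachable from Depot: {Depot}.
Min-cut edges: Depot→Y2 (4), Depot→HubC (8); capacity 4 + 8 = 12.
This cut is saturated, so no flow can exceed 12.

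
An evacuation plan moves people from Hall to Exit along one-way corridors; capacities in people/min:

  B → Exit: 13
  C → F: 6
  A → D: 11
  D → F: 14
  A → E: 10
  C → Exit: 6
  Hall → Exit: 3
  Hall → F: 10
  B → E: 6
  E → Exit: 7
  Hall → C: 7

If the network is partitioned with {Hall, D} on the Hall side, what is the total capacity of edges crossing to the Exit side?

34

Edges leaving {Hall, D}: Hall→C (7), Hall→F (10), Hall→Exit (3), D→F (14).
Cut capacity = 7 + 10 + 3 + 14 = 34.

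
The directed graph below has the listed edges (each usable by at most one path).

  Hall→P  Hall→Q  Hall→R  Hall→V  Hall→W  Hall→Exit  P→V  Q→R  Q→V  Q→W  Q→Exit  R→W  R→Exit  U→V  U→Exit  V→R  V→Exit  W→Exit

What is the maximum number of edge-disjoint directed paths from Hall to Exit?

5

Assign every edge capacity 1; by Menger, the answer equals the max flow.
Path Hall→Exit (+1); total 1.
Path Hall→Q→Exit (+1); total 2.
Path Hall→R→Exit (+1); total 3.
Path Hall→V→Exit (+1); total 4.
Path Hall→W→Exit (+1); total 5.
No residual Hall→Exit path; max flow = 5.
Certifying cut of size 5: {Hall→Exit, Hall→Q, R→Exit, V→Exit, W→Exit}.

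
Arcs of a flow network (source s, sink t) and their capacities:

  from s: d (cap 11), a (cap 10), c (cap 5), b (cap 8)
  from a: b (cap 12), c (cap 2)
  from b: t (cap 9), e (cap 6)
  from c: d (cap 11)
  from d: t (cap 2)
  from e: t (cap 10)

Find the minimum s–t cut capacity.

17

Augment s→b→t: bottleneck 8, flow now 8.
Augment s→d→t: bottleneck 2, flow now 10.
Augment s→a→b→t: bottleneck 1, flow now 11.
Augment s→a→b→e→t: bottleneck 6, flow now 17.
No augmenting path remains; maximum flow = 17.
By max-flow min-cut, the minimum cut capacity equals the max flow.
In the residual graph, reachable from s: {s, a, b, c, d}.
Min-cut edges: b→e (6), b→t (9), d→t (2); capacity 6 + 9 + 2 = 17.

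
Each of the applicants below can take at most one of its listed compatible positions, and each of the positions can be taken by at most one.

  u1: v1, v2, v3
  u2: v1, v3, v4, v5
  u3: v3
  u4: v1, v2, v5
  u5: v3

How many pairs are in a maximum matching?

4

Unit-capacity flow: source→left, listed edges, right→sink; max matching = max flow.
Augmenting path u1→v1 (+1); matched 1.
Augmenting path u2→v3 (+1); matched 2.
Augmenting path u4→v2 (+1); matched 3.
Augmenting path u3→v3→u2→v4 (+1); matched 4.
No augmenting path remains; maximum matching = 4.
König certificate: {u1, u2, u4, v3} is a vertex cover of size 4 (every listed pair touches it), so no matching can be larger.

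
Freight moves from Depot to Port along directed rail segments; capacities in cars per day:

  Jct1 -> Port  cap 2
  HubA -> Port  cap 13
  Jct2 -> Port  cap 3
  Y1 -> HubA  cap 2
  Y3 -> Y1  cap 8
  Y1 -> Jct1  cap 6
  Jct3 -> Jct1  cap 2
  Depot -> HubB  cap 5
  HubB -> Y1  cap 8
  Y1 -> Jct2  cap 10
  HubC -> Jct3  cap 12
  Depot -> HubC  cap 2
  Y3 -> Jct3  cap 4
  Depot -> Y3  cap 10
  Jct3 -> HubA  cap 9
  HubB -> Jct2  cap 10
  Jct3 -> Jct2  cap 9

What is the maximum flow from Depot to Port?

Augment Depot→HubB→Jct2→Port: bottleneck 3, flow now 3.
Augment Depot→HubB→Y1→Jct1→Port: bottleneck 2, flow now 5.
Augment Depot→Y3→Jct3→HubA→Port: bottleneck 4, flow now 9.
Augment Depot→Y3→Y1→HubA→Port: bottleneck 2, flow now 11.
Augment Depot→HubC→Jct3→HubA→Port: bottleneck 2, flow now 13.
No augmenting path remains; maximum flow = 13.
In the residual graph, reachable from Depot: {Depot, HubB, Y3, Y1, Jct2, Jct1}.
Min-cut edges: Depot→HubC (2), Y3→Jct3 (4), Y1→HubA (2), Jct2→Port (3), Jct1→Port (2); capacity 2 + 4 + 2 + 3 + 2 = 13.
This cut is saturated, so no flow can exceed 13.

13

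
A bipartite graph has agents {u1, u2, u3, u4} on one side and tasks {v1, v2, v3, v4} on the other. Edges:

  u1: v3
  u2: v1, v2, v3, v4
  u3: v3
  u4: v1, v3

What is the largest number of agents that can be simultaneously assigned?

3

Unit-capacity flow: source→left, listed edges, right→sink; max matching = max flow.
Augmenting path u1→v3 (+1); matched 1.
Augmenting path u2→v1 (+1); matched 2.
Augmenting path u4→v1→u2→v2 (+1); matched 3.
No augmenting path remains; maximum matching = 3.
König certificate: {u2, u4, v3} is a vertex cover of size 3 (every listed pair touches it), so no matching can be larger.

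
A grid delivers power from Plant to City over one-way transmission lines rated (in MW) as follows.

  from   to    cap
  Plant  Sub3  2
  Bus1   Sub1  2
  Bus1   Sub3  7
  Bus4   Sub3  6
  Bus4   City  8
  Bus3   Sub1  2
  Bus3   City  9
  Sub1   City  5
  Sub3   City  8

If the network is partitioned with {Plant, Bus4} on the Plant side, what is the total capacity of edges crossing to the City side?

Edges leaving {Plant, Bus4}: Plant→Sub3 (2), Bus4→Sub3 (6), Bus4→City (8).
Cut capacity = 2 + 6 + 8 = 16.

16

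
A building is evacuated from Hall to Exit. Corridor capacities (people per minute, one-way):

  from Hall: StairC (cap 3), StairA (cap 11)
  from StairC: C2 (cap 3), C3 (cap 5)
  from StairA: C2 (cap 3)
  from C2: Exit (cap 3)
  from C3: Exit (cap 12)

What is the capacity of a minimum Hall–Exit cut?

6

Augment Hall→StairC→C2→Exit: bottleneck 3, flow now 3.
Augment Hall→StairA→C2→StairC→C3→Exit: bottleneck 3, flow now 6. (uses reverse residual edge)
No augmenting path remains; maximum flow = 6.
By max-flow min-cut, the minimum cut capacity equals the max flow.
In the residual graph, reachable from Hall: {Hall, StairA}.
Min-cut edges: Hall→StairC (3), StairA→C2 (3); capacity 3 + 3 = 6.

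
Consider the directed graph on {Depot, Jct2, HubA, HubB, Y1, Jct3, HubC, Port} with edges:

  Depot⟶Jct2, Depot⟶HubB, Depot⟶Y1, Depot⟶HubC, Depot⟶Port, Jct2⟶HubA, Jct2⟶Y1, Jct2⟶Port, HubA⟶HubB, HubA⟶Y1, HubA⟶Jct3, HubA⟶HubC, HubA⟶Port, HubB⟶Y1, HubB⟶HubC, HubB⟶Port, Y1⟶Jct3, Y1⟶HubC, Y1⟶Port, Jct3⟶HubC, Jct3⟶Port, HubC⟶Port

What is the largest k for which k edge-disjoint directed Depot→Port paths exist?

5

Assign every edge capacity 1; by Menger, the answer equals the max flow.
Path Depot→Port (+1); total 1.
Path Depot→Jct2→Port (+1); total 2.
Path Depot→HubB→Port (+1); total 3.
Path Depot→Y1→Port (+1); total 4.
Path Depot→HubC→Port (+1); total 5.
No residual Depot→Port path; max flow = 5.
Certifying cut of size 5: {Depot→HubB, Depot→HubC, Depot→Jct2, Depot→Port, Depot→Y1}.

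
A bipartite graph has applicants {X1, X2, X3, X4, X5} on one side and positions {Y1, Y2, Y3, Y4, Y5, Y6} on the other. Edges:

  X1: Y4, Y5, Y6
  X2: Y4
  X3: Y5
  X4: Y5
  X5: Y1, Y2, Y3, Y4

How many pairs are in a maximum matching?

Unit-capacity flow: source→left, listed edges, right→sink; max matching = max flow.
Augmenting path X1→Y4 (+1); matched 1.
Augmenting path X3→Y5 (+1); matched 2.
Augmenting path X5→Y1 (+1); matched 3.
Augmenting path X2→Y4→X1→Y6 (+1); matched 4.
No augmenting path remains; maximum matching = 4.
König certificate: {X1, X2, X5, Y5} is a vertex cover of size 4 (every listed pair touches it), so no matching can be larger.

4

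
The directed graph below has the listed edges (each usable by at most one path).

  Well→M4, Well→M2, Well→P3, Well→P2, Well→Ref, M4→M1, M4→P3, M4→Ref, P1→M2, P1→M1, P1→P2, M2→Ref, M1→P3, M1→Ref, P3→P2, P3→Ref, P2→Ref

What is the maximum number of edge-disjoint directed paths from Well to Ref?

Assign every edge capacity 1; by Menger, the answer equals the max flow.
Path Well→Ref (+1); total 1.
Path Well→M4→Ref (+1); total 2.
Path Well→M2→Ref (+1); total 3.
Path Well→P3→Ref (+1); total 4.
Path Well→P2→Ref (+1); total 5.
No residual Well→Ref path; max flow = 5.
Certifying cut of size 5: {Well→M2, Well→M4, Well→P2, Well→P3, Well→Ref}.

5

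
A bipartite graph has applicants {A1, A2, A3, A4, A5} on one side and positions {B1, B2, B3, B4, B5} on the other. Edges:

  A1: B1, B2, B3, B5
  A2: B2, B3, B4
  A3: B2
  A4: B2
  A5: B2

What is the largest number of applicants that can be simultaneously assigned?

3

Unit-capacity flow: source→left, listed edges, right→sink; max matching = max flow.
Augmenting path A1→B1 (+1); matched 1.
Augmenting path A2→B2 (+1); matched 2.
Augmenting path A3→B2→A2→B3 (+1); matched 3.
No augmenting path remains; maximum matching = 3.
König certificate: {A1, A2, B2} is a vertex cover of size 3 (every listed pair touches it), so no matching can be larger.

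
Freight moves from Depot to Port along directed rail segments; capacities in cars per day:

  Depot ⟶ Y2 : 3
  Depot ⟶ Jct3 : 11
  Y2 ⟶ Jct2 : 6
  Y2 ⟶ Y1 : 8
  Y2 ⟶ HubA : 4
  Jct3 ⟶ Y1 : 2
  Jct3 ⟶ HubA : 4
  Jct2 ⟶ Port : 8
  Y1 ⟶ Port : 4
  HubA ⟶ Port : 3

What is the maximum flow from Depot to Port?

Augment Depot→Y2→Jct2→Port: bottleneck 3, flow now 3.
Augment Depot→Jct3→Y1→Port: bottleneck 2, flow now 5.
Augment Depot→Jct3→HubA→Port: bottleneck 3, flow now 8.
No augmenting path remains; maximum flow = 8.
In the residual graph, reachable from Depot: {Depot, Jct3, HubA}.
Min-cut edges: Depot→Y2 (3), Jct3→Y1 (2), HubA→Port (3); capacity 3 + 2 + 3 = 8.
This cut is saturated, so no flow can exceed 8.

8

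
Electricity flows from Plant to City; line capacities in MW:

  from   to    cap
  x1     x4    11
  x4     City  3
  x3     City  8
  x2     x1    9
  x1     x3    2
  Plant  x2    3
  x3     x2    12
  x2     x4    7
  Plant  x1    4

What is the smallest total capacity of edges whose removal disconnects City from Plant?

5

Augment Plant→x1→x3→City: bottleneck 2, flow now 2.
Augment Plant→x1→x4→City: bottleneck 2, flow now 4.
Augment Plant→x2→x4→City: bottleneck 1, flow now 5.
No augmenting path remains; maximum flow = 5.
By max-flow min-cut, the minimum cut capacity equals the max flow.
In the residual graph, reachable from Plant: {Plant, x1, x2, x4}.
Min-cut edges: x1→x3 (2), x4→City (3); capacity 2 + 3 = 5.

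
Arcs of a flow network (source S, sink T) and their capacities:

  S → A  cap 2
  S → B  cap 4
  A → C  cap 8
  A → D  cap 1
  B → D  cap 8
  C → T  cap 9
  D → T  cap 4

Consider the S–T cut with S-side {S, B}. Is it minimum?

Given cut capacity: 2 + 8 = 10.
Augment S→A→C→T: bottleneck 2, flow now 2.
Augment S→B→D→T: bottleneck 4, flow now 6.
No augmenting path remains; maximum flow = 6.
In the residual graph, reachable from S: {S}.
Min-cut edges: S→A (2), S→B (4); capacity 2 + 4 = 6.
Cut capacity 10 exceeds the max flow 6, so it is not minimum.

No — its capacity is 10, but the minimum cut has capacity 6.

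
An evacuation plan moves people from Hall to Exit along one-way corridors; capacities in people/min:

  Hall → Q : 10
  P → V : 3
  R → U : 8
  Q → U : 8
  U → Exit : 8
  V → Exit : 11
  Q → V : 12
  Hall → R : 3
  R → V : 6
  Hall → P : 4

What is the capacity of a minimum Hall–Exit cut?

16

Augment Hall→P→V→Exit: bottleneck 3, flow now 3.
Augment Hall→Q→U→Exit: bottleneck 8, flow now 11.
Augment Hall→Q→V→Exit: bottleneck 2, flow now 13.
Augment Hall→R→V→Exit: bottleneck 3, flow now 16.
No augmenting path remains; maximum flow = 16.
By max-flow min-cut, the minimum cut capacity equals the max flow.
In the residual graph, reachable from Hall: {Hall, P}.
Min-cut edges: Hall→Q (10), Hall→R (3), P→V (3); capacity 10 + 3 + 3 = 16.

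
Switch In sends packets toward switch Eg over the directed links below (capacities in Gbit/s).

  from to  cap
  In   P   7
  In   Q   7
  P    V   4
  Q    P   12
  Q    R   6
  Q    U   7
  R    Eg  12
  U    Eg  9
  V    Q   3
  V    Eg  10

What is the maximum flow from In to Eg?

Augment In→P→V→Eg: bottleneck 4, flow now 4.
Augment In→Q→R→Eg: bottleneck 6, flow now 10.
Augment In→Q→U→Eg: bottleneck 1, flow now 11.
No augmenting path remains; maximum flow = 11.
In the residual graph, reachable from In: {In, P}.
Min-cut edges: In→Q (7), P→V (4); capacity 7 + 4 = 11.
This cut is saturated, so no flow can exceed 11.

11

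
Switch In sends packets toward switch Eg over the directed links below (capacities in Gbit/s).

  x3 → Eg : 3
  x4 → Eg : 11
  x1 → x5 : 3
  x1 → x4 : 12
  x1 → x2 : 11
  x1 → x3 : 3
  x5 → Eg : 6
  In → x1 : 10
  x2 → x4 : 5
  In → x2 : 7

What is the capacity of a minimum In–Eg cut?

Augment In→x1→x3→Eg: bottleneck 3, flow now 3.
Augment In→x1→x4→Eg: bottleneck 7, flow now 10.
Augment In→x2→x4→Eg: bottleneck 4, flow now 14.
Augment In→x2→x4→x1→x5→Eg: bottleneck 1, flow now 15. (uses reverse residual edge)
No augmenting path remains; maximum flow = 15.
By max-flow min-cut, the minimum cut capacity equals the max flow.
In the residual graph, reachable from In: {In, x2}.
Min-cut edges: In→x1 (10), x2→x4 (5); capacity 10 + 5 = 15.

15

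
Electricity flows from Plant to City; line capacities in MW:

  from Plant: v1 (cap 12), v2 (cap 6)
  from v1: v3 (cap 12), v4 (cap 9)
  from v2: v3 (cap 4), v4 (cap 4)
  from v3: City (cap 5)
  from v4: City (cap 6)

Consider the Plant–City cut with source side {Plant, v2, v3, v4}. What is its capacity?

Edges leaving {Plant, v2, v3, v4}: Plant→v1 (12), v3→City (5), v4→City (6).
Cut capacity = 12 + 5 + 6 = 23.

23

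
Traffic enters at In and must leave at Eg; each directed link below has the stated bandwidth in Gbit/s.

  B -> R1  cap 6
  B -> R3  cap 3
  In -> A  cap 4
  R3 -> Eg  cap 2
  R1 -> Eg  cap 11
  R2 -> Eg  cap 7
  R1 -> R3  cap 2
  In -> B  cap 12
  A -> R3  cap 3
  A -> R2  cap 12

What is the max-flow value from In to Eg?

12

Augment In→A→R3→Eg: bottleneck 2, flow now 2.
Augment In→A→R2→Eg: bottleneck 2, flow now 4.
Augment In→B→R1→Eg: bottleneck 6, flow now 10.
Augment In→B→R3→A→R2→Eg: bottleneck 2, flow now 12. (uses reverse residual edge)
No augmenting path remains; maximum flow = 12.
In the residual graph, reachable from In: {In, B, R3}.
Min-cut edges: In→A (4), B→R1 (6), R3→Eg (2); capacity 4 + 6 + 2 = 12.
This cut is saturated, so no flow can exceed 12.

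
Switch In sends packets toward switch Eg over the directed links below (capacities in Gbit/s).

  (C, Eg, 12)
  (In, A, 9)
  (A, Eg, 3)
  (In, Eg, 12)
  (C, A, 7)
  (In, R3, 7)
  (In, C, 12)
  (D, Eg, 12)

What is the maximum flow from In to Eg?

27

Augment In→Eg: bottleneck 12, flow now 12.
Augment In→C→Eg: bottleneck 12, flow now 24.
Augment In→A→Eg: bottleneck 3, flow now 27.
No augmenting path remains; maximum flow = 27.
In the residual graph, reachable from In: {In, R3, A}.
Min-cut edges: In→C (12), In→Eg (12), A→Eg (3); capacity 12 + 12 + 3 = 27.
This cut is saturated, so no flow can exceed 27.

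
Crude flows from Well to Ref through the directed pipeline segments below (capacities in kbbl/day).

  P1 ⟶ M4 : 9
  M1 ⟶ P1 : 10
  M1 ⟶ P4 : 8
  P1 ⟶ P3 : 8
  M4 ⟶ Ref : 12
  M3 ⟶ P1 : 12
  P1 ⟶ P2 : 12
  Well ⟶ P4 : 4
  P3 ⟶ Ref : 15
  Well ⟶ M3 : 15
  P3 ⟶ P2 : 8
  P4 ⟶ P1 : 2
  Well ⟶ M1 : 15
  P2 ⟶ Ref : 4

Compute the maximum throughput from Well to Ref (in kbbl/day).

Augment Well→P4→P1→P3→Ref: bottleneck 2, flow now 2.
Augment Well→M3→P1→P3→Ref: bottleneck 6, flow now 8.
Augment Well→M3→P1→M4→Ref: bottleneck 6, flow now 14.
Augment Well→M1→P1→M4→Ref: bottleneck 3, flow now 17.
Augment Well→M1→P1→P2→Ref: bottleneck 4, flow now 21.
No augmenting path remains; maximum flow = 21.
In the residual graph, reachable from Well: {Well, P4, M3, M1, P1, P2}.
Min-cut edges: P1→P3 (8), P1→M4 (9), P2→Ref (4); capacity 8 + 9 + 4 = 21.
This cut is saturated, so no flow can exceed 21.

21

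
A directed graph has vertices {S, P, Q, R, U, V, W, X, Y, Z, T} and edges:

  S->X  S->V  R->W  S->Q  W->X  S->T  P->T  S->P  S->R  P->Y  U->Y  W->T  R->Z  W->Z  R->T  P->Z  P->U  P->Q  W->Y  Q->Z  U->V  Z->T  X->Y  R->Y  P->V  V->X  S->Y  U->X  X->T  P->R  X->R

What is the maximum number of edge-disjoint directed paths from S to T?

Assign every edge capacity 1; by Menger, the answer equals the max flow.
Path S→T (+1); total 1.
Path S→P→T (+1); total 2.
Path S→R→T (+1); total 3.
Path S→X→T (+1); total 4.
Path S→Q→Z→T (+1); total 5.
Path S→V→X→R→W→T (+1); total 6.
No residual S→T path; max flow = 6.
Certifying cut of size 6: {S→P, S→Q, S→R, S→T, S→V, S→X}.

6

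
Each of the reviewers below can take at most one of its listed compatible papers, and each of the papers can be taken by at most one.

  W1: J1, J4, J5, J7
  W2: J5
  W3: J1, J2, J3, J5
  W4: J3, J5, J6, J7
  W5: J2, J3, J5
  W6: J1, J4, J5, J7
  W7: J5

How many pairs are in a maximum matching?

Unit-capacity flow: source→left, listed edges, right→sink; max matching = max flow.
Augmenting path W1→J1 (+1); matched 1.
Augmenting path W2→J5 (+1); matched 2.
Augmenting path W3→J2 (+1); matched 3.
Augmenting path W4→J3 (+1); matched 4.
Augmenting path W6→J4 (+1); matched 5.
Augmenting path W5→J3→W4→J6 (+1); matched 6.
No augmenting path remains; maximum matching = 6.
König certificate: {W1, W3, W4, W5, W6, J5} is a vertex cover of size 6 (every listed pair touches it), so no matching can be larger.

6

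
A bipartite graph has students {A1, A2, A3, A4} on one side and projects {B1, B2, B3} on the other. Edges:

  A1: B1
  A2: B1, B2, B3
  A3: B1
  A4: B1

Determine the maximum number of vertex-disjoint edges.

Unit-capacity flow: source→left, listed edges, right→sink; max matching = max flow.
Augmenting path A1→B1 (+1); matched 1.
Augmenting path A2→B2 (+1); matched 2.
No augmenting path remains; maximum matching = 2.
König certificate: {A2, B1} is a vertex cover of size 2 (every listed pair touches it), so no matching can be larger.

2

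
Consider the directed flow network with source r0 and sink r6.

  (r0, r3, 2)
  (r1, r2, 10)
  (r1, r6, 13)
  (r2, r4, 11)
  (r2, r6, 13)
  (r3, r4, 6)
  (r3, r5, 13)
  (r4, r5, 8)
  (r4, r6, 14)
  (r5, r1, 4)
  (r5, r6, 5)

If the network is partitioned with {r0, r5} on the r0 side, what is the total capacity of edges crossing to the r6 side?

Edges leaving {r0, r5}: r0→r3 (2), r5→r1 (4), r5→r6 (5).
Cut capacity = 2 + 4 + 5 = 11.

11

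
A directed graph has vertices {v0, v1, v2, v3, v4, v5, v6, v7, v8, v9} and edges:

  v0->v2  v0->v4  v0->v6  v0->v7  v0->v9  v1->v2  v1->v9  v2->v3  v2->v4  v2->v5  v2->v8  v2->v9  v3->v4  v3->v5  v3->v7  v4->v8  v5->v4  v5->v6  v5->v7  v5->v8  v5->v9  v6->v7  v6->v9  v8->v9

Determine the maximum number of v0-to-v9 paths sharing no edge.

4

Assign every edge capacity 1; by Menger, the answer equals the max flow.
Path v0→v9 (+1); total 1.
Path v0→v2→v9 (+1); total 2.
Path v0→v6→v9 (+1); total 3.
Path v0→v4→v8→v9 (+1); total 4.
No residual v0→v9 path; max flow = 4.
Certifying cut of size 4: {v0→v2, v0→v4, v0→v6, v0→v9}.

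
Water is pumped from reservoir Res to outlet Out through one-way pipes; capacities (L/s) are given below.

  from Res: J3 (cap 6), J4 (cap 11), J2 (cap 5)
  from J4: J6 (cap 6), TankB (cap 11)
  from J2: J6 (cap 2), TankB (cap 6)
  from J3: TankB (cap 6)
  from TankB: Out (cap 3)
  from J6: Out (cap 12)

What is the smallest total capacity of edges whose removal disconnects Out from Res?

Augment Res→J4→TankB→Out: bottleneck 3, flow now 3.
Augment Res→J4→J6→Out: bottleneck 6, flow now 9.
Augment Res→J2→J6→Out: bottleneck 2, flow now 11.
No augmenting path remains; maximum flow = 11.
By max-flow min-cut, the minimum cut capacity equals the max flow.
In the residual graph, reachable from Res: {Res, J4, J2, J3, TankB}.
Min-cut edges: J4→J6 (6), J2→J6 (2), TankB→Out (3); capacity 6 + 2 + 3 = 11.

11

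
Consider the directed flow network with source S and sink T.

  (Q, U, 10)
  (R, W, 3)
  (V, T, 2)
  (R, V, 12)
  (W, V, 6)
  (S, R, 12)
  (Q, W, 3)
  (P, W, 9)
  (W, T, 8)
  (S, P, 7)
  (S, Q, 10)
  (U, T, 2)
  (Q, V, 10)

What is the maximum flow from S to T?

Augment S→P→W→T: bottleneck 7, flow now 7.
Augment S→Q→U→T: bottleneck 2, flow now 9.
Augment S→Q→V→T: bottleneck 2, flow now 11.
Augment S→Q→W→T: bottleneck 1, flow now 12.
No augmenting path remains; maximum flow = 12.
In the residual graph, reachable from S: {S, P, Q, R, U, V, W}.
Min-cut edges: U→T (2), V→T (2), W→T (8); capacity 2 + 2 + 8 = 12.
This cut is saturated, so no flow can exceed 12.

12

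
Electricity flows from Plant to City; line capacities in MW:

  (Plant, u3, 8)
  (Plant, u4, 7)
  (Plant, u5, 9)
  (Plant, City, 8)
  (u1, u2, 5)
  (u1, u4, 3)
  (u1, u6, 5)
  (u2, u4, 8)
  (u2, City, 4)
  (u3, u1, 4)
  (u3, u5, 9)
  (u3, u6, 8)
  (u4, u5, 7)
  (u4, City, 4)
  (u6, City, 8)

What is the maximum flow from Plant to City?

Augment Plant→City: bottleneck 8, flow now 8.
Augment Plant→u4→City: bottleneck 4, flow now 12.
Augment Plant→u3→u6→City: bottleneck 8, flow now 20.
No augmenting path remains; maximum flow = 20.
In the residual graph, reachable from Plant: {Plant, u4, u5}.
Min-cut edges: Plant→u3 (8), Plant→City (8), u4→City (4); capacity 8 + 8 + 4 = 20.
This cut is saturated, so no flow can exceed 20.

20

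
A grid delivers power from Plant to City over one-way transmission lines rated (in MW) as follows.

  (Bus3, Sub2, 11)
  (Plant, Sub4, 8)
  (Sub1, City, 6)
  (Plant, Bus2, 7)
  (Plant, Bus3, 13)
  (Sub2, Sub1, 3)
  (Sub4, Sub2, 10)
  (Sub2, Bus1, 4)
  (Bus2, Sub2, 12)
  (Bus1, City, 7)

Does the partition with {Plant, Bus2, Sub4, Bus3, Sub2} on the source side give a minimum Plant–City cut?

Yes — it is a minimum cut (capacity 7).

Given cut capacity: 3 + 4 = 7.
Augment Plant→Bus2→Sub2→Sub1→City: bottleneck 3, flow now 3.
Augment Plant→Bus2→Sub2→Bus1→City: bottleneck 4, flow now 7.
No augmenting path remains; maximum flow = 7.
Cut capacity 7 equals the max flow, so it is a minimum cut.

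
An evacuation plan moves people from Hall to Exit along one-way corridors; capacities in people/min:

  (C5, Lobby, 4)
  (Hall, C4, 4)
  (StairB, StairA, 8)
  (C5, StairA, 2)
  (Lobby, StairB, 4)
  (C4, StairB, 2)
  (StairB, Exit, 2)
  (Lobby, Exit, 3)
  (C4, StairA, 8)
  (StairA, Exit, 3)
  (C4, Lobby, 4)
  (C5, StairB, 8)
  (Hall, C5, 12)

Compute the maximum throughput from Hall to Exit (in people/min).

Augment Hall→C5→StairA→Exit: bottleneck 2, flow now 2.
Augment Hall→C5→Lobby→Exit: bottleneck 3, flow now 5.
Augment Hall→C5→StairB→Exit: bottleneck 2, flow now 7.
Augment Hall→C4→StairA→Exit: bottleneck 1, flow now 8.
No augmenting path remains; maximum flow = 8.
In the residual graph, reachable from Hall: {Hall, C5, C4, StairA, Lobby, StairB}.
Min-cut edges: StairA→Exit (3), Lobby→Exit (3), StairB→Exit (2); capacity 3 + 3 + 2 = 8.
This cut is saturated, so no flow can exceed 8.

8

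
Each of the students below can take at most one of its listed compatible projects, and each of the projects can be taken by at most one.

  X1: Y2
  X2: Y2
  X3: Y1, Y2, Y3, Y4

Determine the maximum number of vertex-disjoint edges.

Unit-capacity flow: source→left, listed edges, right→sink; max matching = max flow.
Augmenting path X1→Y2 (+1); matched 1.
Augmenting path X3→Y1 (+1); matched 2.
No augmenting path remains; maximum matching = 2.
König certificate: {X3, Y2} is a vertex cover of size 2 (every listed pair touches it), so no matching can be larger.

2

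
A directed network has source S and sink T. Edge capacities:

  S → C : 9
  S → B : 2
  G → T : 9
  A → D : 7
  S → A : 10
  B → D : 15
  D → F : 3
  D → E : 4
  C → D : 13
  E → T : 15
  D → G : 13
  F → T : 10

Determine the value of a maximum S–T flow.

Augment S→A→D→E→T: bottleneck 4, flow now 4.
Augment S→A→D→F→T: bottleneck 3, flow now 7.
Augment S→B→D→G→T: bottleneck 2, flow now 9.
Augment S→C→D→G→T: bottleneck 7, flow now 16.
No augmenting path remains; maximum flow = 16.
In the residual graph, reachable from S: {S, A, B, C, D, G}.
Min-cut edges: D→E (4), D→F (3), G→T (9); capacity 4 + 3 + 9 = 16.
This cut is saturated, so no flow can exceed 16.

16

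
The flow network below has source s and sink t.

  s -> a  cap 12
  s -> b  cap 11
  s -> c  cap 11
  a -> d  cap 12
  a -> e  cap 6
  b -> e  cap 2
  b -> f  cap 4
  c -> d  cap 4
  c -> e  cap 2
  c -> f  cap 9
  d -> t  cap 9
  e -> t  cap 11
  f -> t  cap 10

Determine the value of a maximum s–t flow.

Augment s→a→d→t: bottleneck 9, flow now 9.
Augment s→a→e→t: bottleneck 3, flow now 12.
Augment s→b→e→t: bottleneck 2, flow now 14.
Augment s→b→f→t: bottleneck 4, flow now 18.
Augment s→c→e→t: bottleneck 2, flow now 20.
Augment s→c→f→t: bottleneck 6, flow now 26.
Augment s→c→d→a→e→t: bottleneck 3, flow now 29. (uses reverse residual edge)
No augmenting path remains; maximum flow = 29.
In the residual graph, reachable from s: {s, b}.
Min-cut edges: s→a (12), s→c (11), b→e (2), b→f (4); capacity 12 + 11 + 2 + 4 = 29.
This cut is saturated, so no flow can exceed 29.

29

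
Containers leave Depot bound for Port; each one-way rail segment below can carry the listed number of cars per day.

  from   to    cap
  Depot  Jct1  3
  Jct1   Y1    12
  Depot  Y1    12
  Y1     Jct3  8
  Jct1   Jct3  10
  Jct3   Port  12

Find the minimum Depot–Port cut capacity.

11

Augment Depot→Y1→Jct3→Port: bottleneck 8, flow now 8.
Augment Depot→Jct1→Jct3→Port: bottleneck 3, flow now 11.
No augmenting path remains; maximum flow = 11.
By max-flow min-cut, the minimum cut capacity equals the max flow.
In the residual graph, reachable from Depot: {Depot, Y1}.
Min-cut edges: Depot→Jct1 (3), Y1→Jct3 (8); capacity 3 + 8 = 11.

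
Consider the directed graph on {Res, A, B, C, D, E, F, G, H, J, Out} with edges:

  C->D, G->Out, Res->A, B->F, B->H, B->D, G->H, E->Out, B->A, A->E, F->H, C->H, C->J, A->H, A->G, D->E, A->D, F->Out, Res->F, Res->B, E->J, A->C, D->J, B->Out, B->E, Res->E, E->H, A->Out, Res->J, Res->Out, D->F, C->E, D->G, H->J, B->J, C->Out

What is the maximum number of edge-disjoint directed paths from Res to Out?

Assign every edge capacity 1; by Menger, the answer equals the max flow.
Path Res→Out (+1); total 1.
Path Res→A→Out (+1); total 2.
Path Res→B→Out (+1); total 3.
Path Res→E→Out (+1); total 4.
Path Res→F→Out (+1); total 5.
No residual Res→Out path; max flow = 5.
Certifying cut of size 5: {Res→A, Res→B, Res→E, Res→F, Res→Out}.

5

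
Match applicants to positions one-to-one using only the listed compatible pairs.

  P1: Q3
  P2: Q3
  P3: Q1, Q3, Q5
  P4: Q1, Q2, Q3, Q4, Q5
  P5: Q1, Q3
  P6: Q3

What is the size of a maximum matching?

4

Unit-capacity flow: source→left, listed edges, right→sink; max matching = max flow.
Augmenting path P1→Q3 (+1); matched 1.
Augmenting path P3→Q1 (+1); matched 2.
Augmenting path P4→Q2 (+1); matched 3.
Augmenting path P5→Q1→P3→Q5 (+1); matched 4.
No augmenting path remains; maximum matching = 4.
König certificate: {P3, P4, P5, Q3} is a vertex cover of size 4 (every listed pair touches it), so no matching can be larger.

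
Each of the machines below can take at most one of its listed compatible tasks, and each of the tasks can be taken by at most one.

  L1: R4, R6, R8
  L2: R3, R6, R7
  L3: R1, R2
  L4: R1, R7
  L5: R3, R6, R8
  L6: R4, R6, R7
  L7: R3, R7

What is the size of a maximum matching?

7

Unit-capacity flow: source→left, listed edges, right→sink; max matching = max flow.
Augmenting path L1→R4 (+1); matched 1.
Augmenting path L2→R3 (+1); matched 2.
Augmenting path L3→R1 (+1); matched 3.
Augmenting path L4→R7 (+1); matched 4.
Augmenting path L5→R6 (+1); matched 5.
Augmenting path L6→R4→L1→R8 (+1); matched 6.
Augmenting path L7→R7→L4→R1→L3→R2 (+1); matched 7.
No augmenting path remains; maximum matching = 7.
König certificate: {L1, L2, L3, L4, L5, L6, L7} is a vertex cover of size 7 (every listed pair touches it), so no matching can be larger.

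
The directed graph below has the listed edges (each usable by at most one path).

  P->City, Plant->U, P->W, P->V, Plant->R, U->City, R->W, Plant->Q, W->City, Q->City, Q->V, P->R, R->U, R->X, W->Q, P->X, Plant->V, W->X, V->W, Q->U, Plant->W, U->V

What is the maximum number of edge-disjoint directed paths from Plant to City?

3

Assign every edge capacity 1; by Menger, the answer equals the max flow.
Path Plant→Q→City (+1); total 1.
Path Plant→U→City (+1); total 2.
Path Plant→W→City (+1); total 3.
No residual Plant→City path; max flow = 3.
Certifying cut of size 3: {Q→City, U→City, W→City}.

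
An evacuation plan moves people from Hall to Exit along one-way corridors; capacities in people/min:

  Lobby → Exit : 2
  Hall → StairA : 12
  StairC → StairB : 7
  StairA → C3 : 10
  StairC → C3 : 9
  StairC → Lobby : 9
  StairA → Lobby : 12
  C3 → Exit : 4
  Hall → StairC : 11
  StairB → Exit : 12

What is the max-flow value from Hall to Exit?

13

Augment Hall→StairC→Lobby→Exit: bottleneck 2, flow now 2.
Augment Hall→StairC→C3→Exit: bottleneck 4, flow now 6.
Augment Hall→StairC→StairB→Exit: bottleneck 5, flow now 11.
Augment Hall→StairA→Lobby→StairC→StairB→Exit: bottleneck 2, flow now 13. (uses reverse residual edge)
No augmenting path remains; maximum flow = 13.
In the residual graph, reachable from Hall: {Hall, StairC, StairA, Lobby, C3}.
Min-cut edges: StairC→StairB (7), Lobby→Exit (2), C3→Exit (4); capacity 7 + 2 + 4 = 13.
This cut is saturated, so no flow can exceed 13.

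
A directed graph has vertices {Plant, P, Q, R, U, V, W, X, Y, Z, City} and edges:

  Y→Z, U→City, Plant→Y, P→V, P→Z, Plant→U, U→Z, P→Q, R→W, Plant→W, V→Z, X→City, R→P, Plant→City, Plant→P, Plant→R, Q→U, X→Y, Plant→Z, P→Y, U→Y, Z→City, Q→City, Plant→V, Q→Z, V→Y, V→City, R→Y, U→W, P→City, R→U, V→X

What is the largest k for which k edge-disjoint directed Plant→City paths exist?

6

Assign every edge capacity 1; by Menger, the answer equals the max flow.
Path Plant→City (+1); total 1.
Path Plant→P→City (+1); total 2.
Path Plant→U→City (+1); total 3.
Path Plant→V→City (+1); total 4.
Path Plant→Z→City (+1); total 5.
Path Plant→R→P→Q→City (+1); total 6.
No residual Plant→City path; max flow = 6.
Certifying cut of size 6: {Plant→City, Plant→P, Plant→R, Plant→U, Plant→V, Z→City}.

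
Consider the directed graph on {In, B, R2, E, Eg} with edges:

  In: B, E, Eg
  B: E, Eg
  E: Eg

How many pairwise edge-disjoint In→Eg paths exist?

Assign every edge capacity 1; by Menger, the answer equals the max flow.
Path In→Eg (+1); total 1.
Path In→B→Eg (+1); total 2.
Path In→E→Eg (+1); total 3.
No residual In→Eg path; max flow = 3.
Certifying cut of size 3: {In→B, In→E, In→Eg}.

3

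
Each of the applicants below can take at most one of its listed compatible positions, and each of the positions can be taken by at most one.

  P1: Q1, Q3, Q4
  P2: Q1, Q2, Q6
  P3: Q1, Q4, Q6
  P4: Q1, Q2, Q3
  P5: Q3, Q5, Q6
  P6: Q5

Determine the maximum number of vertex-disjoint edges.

Unit-capacity flow: source→left, listed edges, right→sink; max matching = max flow.
Augmenting path P1→Q1 (+1); matched 1.
Augmenting path P2→Q2 (+1); matched 2.
Augmenting path P3→Q4 (+1); matched 3.
Augmenting path P4→Q3 (+1); matched 4.
Augmenting path P5→Q5 (+1); matched 5.
Augmenting path P6→Q5→P5→Q6 (+1); matched 6.
No augmenting path remains; maximum matching = 6.
König certificate: {P1, P2, P3, P4, P5, P6} is a vertex cover of size 6 (every listed pair touches it), so no matching can be larger.

6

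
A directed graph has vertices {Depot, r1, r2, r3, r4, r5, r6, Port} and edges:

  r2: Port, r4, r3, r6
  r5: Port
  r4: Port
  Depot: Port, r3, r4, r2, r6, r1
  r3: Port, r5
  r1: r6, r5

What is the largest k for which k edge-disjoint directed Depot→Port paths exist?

5

Assign every edge capacity 1; by Menger, the answer equals the max flow.
Path Depot→Port (+1); total 1.
Path Depot→r2→Port (+1); total 2.
Path Depot→r3→Port (+1); total 3.
Path Depot→r4→Port (+1); total 4.
Path Depot→r1→r5→Port (+1); total 5.
No residual Depot→Port path; max flow = 5.
Certifying cut of size 5: {Depot→Port, Depot→r1, Depot→r2, Depot→r3, Depot→r4}.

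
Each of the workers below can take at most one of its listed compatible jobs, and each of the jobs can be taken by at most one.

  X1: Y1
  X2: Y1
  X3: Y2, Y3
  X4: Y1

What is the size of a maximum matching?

2

Unit-capacity flow: source→left, listed edges, right→sink; max matching = max flow.
Augmenting path X1→Y1 (+1); matched 1.
Augmenting path X3→Y2 (+1); matched 2.
No augmenting path remains; maximum matching = 2.
König certificate: {X3, Y1} is a vertex cover of size 2 (every listed pair touches it), so no matching can be larger.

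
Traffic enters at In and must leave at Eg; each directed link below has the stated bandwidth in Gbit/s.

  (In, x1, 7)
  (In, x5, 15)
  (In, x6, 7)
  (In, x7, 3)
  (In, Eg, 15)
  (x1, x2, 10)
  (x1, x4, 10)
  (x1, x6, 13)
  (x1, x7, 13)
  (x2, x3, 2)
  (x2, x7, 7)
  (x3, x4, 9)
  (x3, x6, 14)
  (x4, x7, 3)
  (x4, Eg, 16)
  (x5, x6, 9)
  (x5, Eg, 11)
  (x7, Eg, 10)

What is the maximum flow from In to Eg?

Augment In→Eg: bottleneck 15, flow now 15.
Augment In→x5→Eg: bottleneck 11, flow now 26.
Augment In→x7→Eg: bottleneck 3, flow now 29.
Augment In→x1→x4→Eg: bottleneck 7, flow now 36.
No augmenting path remains; maximum flow = 36.
In the residual graph, reachable from In: {In, x5, x6}.
Min-cut edges: In→x1 (7), In→x7 (3), In→Eg (15), x5→Eg (11); capacity 7 + 3 + 15 + 11 = 36.
This cut is saturated, so no flow can exceed 36.

36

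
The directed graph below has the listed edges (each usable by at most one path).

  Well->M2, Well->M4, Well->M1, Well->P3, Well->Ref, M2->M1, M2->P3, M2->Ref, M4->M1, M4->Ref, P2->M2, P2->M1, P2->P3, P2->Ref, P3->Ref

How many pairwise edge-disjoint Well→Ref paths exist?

4

Assign every edge capacity 1; by Menger, the answer equals the max flow.
Path Well→Ref (+1); total 1.
Path Well→M2→Ref (+1); total 2.
Path Well→M4→Ref (+1); total 3.
Path Well→P3→Ref (+1); total 4.
No residual Well→Ref path; max flow = 4.
Certifying cut of size 4: {Well→M2, Well→M4, Well→P3, Well→Ref}.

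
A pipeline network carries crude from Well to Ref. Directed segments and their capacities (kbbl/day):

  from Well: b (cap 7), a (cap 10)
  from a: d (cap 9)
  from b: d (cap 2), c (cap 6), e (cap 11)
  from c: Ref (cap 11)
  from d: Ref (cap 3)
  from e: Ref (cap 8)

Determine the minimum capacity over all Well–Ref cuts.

Augment Well→a→d→Ref: bottleneck 3, flow now 3.
Augment Well→b→c→Ref: bottleneck 6, flow now 9.
Augment Well→b→e→Ref: bottleneck 1, flow now 10.
No augmenting path remains; maximum flow = 10.
By max-flow min-cut, the minimum cut capacity equals the max flow.
In the residual graph, reachable from Well: {Well, a, d}.
Min-cut edges: Well→b (7), d→Ref (3); capacity 7 + 3 = 10.

10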